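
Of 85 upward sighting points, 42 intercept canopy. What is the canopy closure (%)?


Formula: Canopy closure = covered points / total points * 100
Closure = 42 / 85 * 100
Closure = 0.4941 * 100 = 49.4%

49.4


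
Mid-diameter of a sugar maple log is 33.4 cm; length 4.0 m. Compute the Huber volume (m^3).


Huber: V = Am * L,  Am = pi*(Dm/200)^2
Am = pi*(33.4/200)^2 = 0.087616 m^2
V = 0.087616*4.0 = 0.3505 m^3

0.3505


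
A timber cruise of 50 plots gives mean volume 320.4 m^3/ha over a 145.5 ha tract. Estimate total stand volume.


Formula: Total Volume = Mean Volume per ha * Total Area
Total Volume = 320.4 m^3/ha * 145.5 ha
Total Volume = 46618 m^3

46618


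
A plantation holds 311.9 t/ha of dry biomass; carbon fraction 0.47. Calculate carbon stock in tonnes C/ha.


Formula: Carbon Stock = Biomass * Carbon Fraction
C = 311.9 t/ha * 0.47
C = 146.6 t C/ha

146.6


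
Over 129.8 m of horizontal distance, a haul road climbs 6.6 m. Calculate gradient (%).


Formula: Gradient = rise / run * 100
Gradient = 6.6 / 129.8 * 100 = 5.1%

5.1


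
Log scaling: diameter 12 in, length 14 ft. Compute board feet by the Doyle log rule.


Doyle: BF = (D - 4)^2 * L / 16
Adjusted diameter = 12 - 4 = 8 in
(D-4)^2 = 8^2 = 64
BF = 64 * 14 / 16 = 56 BF

56


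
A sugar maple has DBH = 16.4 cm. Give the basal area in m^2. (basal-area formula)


Formula: BA = pi * (DBH/2)^2 / 10000  (cm^2 to m^2)
Radius = DBH/2 = 16.4/2 = 8.2 cm
BA = pi * 8.2^2 / 10000
   = 211.2407 cm^2 / 10000
   = 0.0211 m^2

0.0211


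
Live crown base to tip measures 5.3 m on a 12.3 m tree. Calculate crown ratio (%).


Formula: Crown Ratio = (Crown Length / Total Height) * 100
CR = (5.3 m / 12.3 m) * 100
CR = 0.4309 * 100 = 43.1%

43.1


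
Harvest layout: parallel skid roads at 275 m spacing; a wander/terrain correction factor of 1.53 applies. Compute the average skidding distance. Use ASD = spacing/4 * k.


Formula: ASD = (spacing / 4) * correction
Uncorrected distance = spacing / 4 = 275 / 4 = 68.75 m
ASD = 68.75 * 1.53 = 105 m

105


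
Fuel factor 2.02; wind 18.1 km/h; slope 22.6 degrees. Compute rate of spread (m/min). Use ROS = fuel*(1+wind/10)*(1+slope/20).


Formula: ROS = fuel * (1 + wind/10) * (1 + slope/20)
Wind factor = 1 + 18.1/10 = 2.81
Slope factor = 1 + 22.6/20 = 2.13
ROS = 2.02 * 2.81 * 2.13 = 12.09 m/min

12.09


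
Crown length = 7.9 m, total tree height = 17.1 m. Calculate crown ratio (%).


Formula: Crown Ratio = (Crown Length / Total Height) * 100
CR = (7.9 m / 17.1 m) * 100
CR = 0.462 * 100 = 46.2%

46.2


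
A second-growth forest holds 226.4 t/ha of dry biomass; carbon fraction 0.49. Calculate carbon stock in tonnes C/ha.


Formula: Carbon Stock = Biomass * Carbon Fraction
C = 226.4 t/ha * 0.49
C = 110.9 t C/ha

110.9


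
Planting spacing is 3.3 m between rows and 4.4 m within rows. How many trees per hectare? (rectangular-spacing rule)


Formula: TPH = 10000 m^2/ha / (spacing_x * spacing_y)
Area per tree = 3.3 m * 4.4 m = 14.52 m^2
TPH = 10000 / 14.52 = 689 trees/ha

689


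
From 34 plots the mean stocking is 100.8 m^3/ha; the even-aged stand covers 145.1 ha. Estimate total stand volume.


Formula: Total Volume = Mean Volume per ha * Total Area
Total Volume = 100.8 m^3/ha * 145.1 ha
Total Volume = 14626 m^3

14626


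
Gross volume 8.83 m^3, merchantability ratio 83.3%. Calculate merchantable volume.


Formula: MV = V_total * (merchantable_pct / 100)
Merchantable fraction = 83.3% / 100 = 0.833
MV = 8.83 m^3 * 0.833 = 7.355 m^3

7.355


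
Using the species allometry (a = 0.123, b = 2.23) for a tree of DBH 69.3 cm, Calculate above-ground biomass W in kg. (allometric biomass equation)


Formula: W = a * DBH^b  (allometric power law)
DBH^b = 69.3^2.23 = 12730.1967
W = 0.123 * 12730.1967 = 1565.8 kg

1565.8


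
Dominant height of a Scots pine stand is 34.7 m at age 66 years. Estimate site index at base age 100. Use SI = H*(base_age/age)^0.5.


Formula: SI = H_dom * (base_age / age)^0.5
Age ratio = 100 / 66 = 1.51515
sqrt(age_ratio) = 1.23091
SI = 34.7 * 1.23091 = 42.7 m

42.7


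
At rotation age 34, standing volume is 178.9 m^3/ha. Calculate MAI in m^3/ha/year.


Formula: MAI = Total Volume / Stand Age
MAI = 178.9 m^3/ha / 34 years
MAI = 5.26 m^3/ha/year

5.26


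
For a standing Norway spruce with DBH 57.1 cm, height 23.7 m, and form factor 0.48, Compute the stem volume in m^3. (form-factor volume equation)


Formula: V = pi * (DBH/200)^2 * H * ff
Radius = DBH/200 = 57.1/200 = 0.2855 m
Radius^2 = 0.2855^2 = 0.08151025 m^2
V = pi * 0.08151025 * 23.7 * 0.48
V = 2.913 m^3

2.913


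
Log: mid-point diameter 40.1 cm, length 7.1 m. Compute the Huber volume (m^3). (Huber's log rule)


Huber: V = Am * L,  Am = pi*(Dm/200)^2
Am = pi*(40.1/200)^2 = 0.126293 m^2
V = 0.126293*7.1 = 0.8967 m^3

0.8967


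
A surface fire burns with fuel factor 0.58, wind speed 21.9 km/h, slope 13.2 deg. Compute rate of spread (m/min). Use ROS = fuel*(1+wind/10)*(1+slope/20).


Formula: ROS = fuel * (1 + wind/10) * (1 + slope/20)
Wind factor = 1 + 21.9/10 = 3.19
Slope factor = 1 + 13.2/20 = 1.66
ROS = 0.58 * 3.19 * 1.66 = 3.07 m/min

3.07


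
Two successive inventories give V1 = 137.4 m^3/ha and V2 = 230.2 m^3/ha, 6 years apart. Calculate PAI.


Formula: PAI = (V_T2 - V_T1) / (T2 - T1)
Volume increment = 230.2 - 137.4 = 92.8 m^3/ha
PAI = 92.8 / 6 = 15.47 m^3/ha/year

15.47


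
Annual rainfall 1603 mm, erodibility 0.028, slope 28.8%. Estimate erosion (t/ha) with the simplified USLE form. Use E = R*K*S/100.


Formula: E = R * K * S / 100  (simplified USLE)
R * K = 1603 * 0.028 = 44.884
E = 44.884 * 28.8 / 100 = 12.93 t/ha

12.93


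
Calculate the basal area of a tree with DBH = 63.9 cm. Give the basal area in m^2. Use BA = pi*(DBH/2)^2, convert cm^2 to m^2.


Formula: BA = pi * (DBH/2)^2 / 10000  (cm^2 to m^2)
Radius = DBH/2 = 63.9/2 = 31.95 cm
BA = pi * 31.95^2 / 10000
   = 3206.9456 cm^2 / 10000
   = 0.3207 m^2

0.3207


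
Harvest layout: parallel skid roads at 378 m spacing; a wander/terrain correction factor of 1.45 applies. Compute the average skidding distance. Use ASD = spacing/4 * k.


Formula: ASD = (spacing / 4) * correction
Uncorrected distance = spacing / 4 = 378 / 4 = 94.5 m
ASD = 94.5 * 1.45 = 137 m

137


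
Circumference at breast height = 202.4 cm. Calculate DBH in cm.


Formula: DBH = C / pi
DBH = 202.4 / pi
pi = 3.14159...
DBH = 64.4 cm

64.4


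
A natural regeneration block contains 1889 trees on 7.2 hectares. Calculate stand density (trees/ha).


Formula: Stand Density = N_trees / Area_ha
Density = 1889 trees / 7.2 ha
Density = 262 trees/ha

262


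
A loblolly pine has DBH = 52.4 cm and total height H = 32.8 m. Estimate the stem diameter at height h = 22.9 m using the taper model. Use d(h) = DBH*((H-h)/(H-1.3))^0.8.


Taper: d(h) = DBH * ((H - h) / (H - 1.3))^0.8
Numerator = H - h = 32.8 - 22.9 = 9.9 m
Denominator = H - 1.3 = 32.8 - 1.3 = 31.5 m
Ratio = 9.9 / 31.5 = 0.31429
d = 52.4 * 0.31429^0.8 = 20.8 cm

20.8


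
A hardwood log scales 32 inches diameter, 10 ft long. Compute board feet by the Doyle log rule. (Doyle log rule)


Doyle: BF = (D - 4)^2 * L / 16
Adjusted diameter = 32 - 4 = 28 in
(D-4)^2 = 28^2 = 784
BF = 784 * 10 / 16 = 490 BF

490


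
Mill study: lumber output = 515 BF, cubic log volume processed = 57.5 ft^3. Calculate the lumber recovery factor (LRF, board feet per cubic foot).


Formula: LRF = Lumber Output (BF) / Log Input (ft^3)
LRF = 515 BF / 57.5 ft^3
LRF = 8.96 BF/ft^3

8.96


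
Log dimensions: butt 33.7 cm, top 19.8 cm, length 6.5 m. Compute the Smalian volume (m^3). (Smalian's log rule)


Smalian: V = (A1 + A2)/2 * L,  A = pi*(D/200)^2
A1 = pi*(33.7/200)^2 = 0.089197 m^2
A2 = pi*(19.8/200)^2 = 0.030791 m^2
V = (0.089197+0.030791)/2*6.5 = 0.39 m^3

0.39


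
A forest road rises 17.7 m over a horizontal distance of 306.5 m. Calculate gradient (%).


Formula: Gradient = rise / run * 100
Gradient = 17.7 / 306.5 * 100 = 5.8%

5.8


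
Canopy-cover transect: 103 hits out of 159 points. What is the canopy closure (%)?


Formula: Canopy closure = covered points / total points * 100
Closure = 103 / 159 * 100
Closure = 0.6478 * 100 = 64.8%

64.8


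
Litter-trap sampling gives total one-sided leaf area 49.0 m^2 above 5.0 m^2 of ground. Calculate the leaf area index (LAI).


Formula: LAI = total leaf area / ground area  (dimensionless)
LAI = 49.0 m^2 / 5.0 m^2
LAI = 9.8

9.8


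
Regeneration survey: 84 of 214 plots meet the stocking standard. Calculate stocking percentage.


Formula: Stocking % = stocked plots / total plots * 100
Stocking = 84 / 214 * 100
Stocking = 0.3925 * 100 = 39.3%

39.3


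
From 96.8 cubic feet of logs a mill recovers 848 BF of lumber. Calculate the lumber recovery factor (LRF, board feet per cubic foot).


Formula: LRF = Lumber Output (BF) / Log Input (ft^3)
LRF = 848 BF / 96.8 ft^3
LRF = 8.76 BF/ft^3

8.76


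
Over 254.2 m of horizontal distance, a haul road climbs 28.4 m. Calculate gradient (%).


Formula: Gradient = rise / run * 100
Gradient = 28.4 / 254.2 * 100 = 11.2%

11.2


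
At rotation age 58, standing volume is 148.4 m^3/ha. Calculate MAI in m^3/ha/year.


Formula: MAI = Total Volume / Stand Age
MAI = 148.4 m^3/ha / 58 years
MAI = 2.56 m^3/ha/year

2.56


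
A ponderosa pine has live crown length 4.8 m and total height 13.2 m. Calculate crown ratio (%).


Formula: Crown Ratio = (Crown Length / Total Height) * 100
CR = (4.8 m / 13.2 m) * 100
CR = 0.3636 * 100 = 36.4%

36.4


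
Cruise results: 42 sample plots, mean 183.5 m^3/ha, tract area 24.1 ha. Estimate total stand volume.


Formula: Total Volume = Mean Volume per ha * Total Area
Total Volume = 183.5 m^3/ha * 24.1 ha
Total Volume = 4422 m^3

4422


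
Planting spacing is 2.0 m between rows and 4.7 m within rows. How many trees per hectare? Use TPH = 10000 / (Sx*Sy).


Formula: TPH = 10000 m^2/ha / (spacing_x * spacing_y)
Area per tree = 2.0 m * 4.7 m = 9.4 m^2
TPH = 10000 / 9.4 = 1064 trees/ha

1064


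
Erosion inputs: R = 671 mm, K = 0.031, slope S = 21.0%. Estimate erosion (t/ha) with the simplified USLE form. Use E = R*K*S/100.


Formula: E = R * K * S / 100  (simplified USLE)
R * K = 671 * 0.031 = 20.801
E = 20.801 * 21.0 / 100 = 4.37 t/ha

4.37


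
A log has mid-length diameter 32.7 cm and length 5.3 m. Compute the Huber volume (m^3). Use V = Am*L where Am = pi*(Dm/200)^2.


Huber: V = Am * L,  Am = pi*(Dm/200)^2
Am = pi*(32.7/200)^2 = 0.083982 m^2
V = 0.083982*5.3 = 0.4451 m^3

0.4451


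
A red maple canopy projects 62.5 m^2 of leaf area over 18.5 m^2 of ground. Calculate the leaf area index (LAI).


Formula: LAI = total leaf area / ground area  (dimensionless)
LAI = 62.5 m^2 / 18.5 m^2
LAI = 3.38

3.38


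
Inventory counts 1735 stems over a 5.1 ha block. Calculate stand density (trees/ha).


Formula: Stand Density = N_trees / Area_ha
Density = 1735 trees / 5.1 ha
Density = 340 trees/ha

340


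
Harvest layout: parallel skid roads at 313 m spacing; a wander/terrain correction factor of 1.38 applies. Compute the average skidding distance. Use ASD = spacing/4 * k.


Formula: ASD = (spacing / 4) * correction
Uncorrected distance = spacing / 4 = 313 / 4 = 78.25 m
ASD = 78.25 * 1.38 = 108 m

108


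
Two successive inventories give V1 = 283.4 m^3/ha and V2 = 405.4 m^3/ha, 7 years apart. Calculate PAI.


Formula: PAI = (V_T2 - V_T1) / (T2 - T1)
Volume increment = 405.4 - 283.4 = 122.0 m^3/ha
PAI = 122.0 / 7 = 17.43 m^3/ha/year

17.43


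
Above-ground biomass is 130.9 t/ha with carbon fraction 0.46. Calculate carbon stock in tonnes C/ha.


Formula: Carbon Stock = Biomass * Carbon Fraction
C = 130.9 t/ha * 0.46
C = 60.2 t C/ha

60.2


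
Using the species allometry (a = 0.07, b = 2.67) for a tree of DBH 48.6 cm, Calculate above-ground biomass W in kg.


Formula: W = a * DBH^b  (allometric power law)
DBH^b = 48.6^2.67 = 31865.3607
W = 0.07 * 31865.3607 = 2230.6 kg

2230.6


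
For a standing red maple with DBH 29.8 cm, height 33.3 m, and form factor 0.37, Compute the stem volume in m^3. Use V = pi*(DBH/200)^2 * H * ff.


Formula: V = pi * (DBH/200)^2 * H * ff
Radius = DBH/200 = 29.8/200 = 0.149 m
Radius^2 = 0.149^2 = 0.022201 m^2
V = pi * 0.022201 * 33.3 * 0.37
V = 0.859 m^3

0.859


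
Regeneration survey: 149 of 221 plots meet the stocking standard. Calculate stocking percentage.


Formula: Stocking % = stocked plots / total plots * 100
Stocking = 149 / 221 * 100
Stocking = 0.6742 * 100 = 67.4%

67.4


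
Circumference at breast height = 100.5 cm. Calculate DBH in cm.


Formula: DBH = C / pi
DBH = 100.5 / pi
pi = 3.14159...
DBH = 32.0 cm

32.0


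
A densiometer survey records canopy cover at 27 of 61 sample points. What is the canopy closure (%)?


Formula: Canopy closure = covered points / total points * 100
Closure = 27 / 61 * 100
Closure = 0.4426 * 100 = 44.3%

44.3


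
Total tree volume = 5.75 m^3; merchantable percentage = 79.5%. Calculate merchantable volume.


Formula: MV = V_total * (merchantable_pct / 100)
Merchantable fraction = 79.5% / 100 = 0.795
MV = 5.75 m^3 * 0.795 = 4.571 m^3

4.571


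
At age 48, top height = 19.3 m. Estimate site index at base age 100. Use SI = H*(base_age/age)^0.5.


Formula: SI = H_dom * (base_age / age)^0.5
Age ratio = 100 / 48 = 2.08333
sqrt(age_ratio) = 1.44338
SI = 19.3 * 1.44338 = 27.9 m

27.9


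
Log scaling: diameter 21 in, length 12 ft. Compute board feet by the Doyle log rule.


Doyle: BF = (D - 4)^2 * L / 16
Adjusted diameter = 21 - 4 = 17 in
(D-4)^2 = 17^2 = 289
BF = 289 * 12 / 16 = 217 BF

217


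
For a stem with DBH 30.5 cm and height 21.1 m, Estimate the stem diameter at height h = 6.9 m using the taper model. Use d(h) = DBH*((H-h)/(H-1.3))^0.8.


Taper: d(h) = DBH * ((H - h) / (H - 1.3))^0.8
Numerator = H - h = 21.1 - 6.9 = 14.2 m
Denominator = H - 1.3 = 21.1 - 1.3 = 19.8 m
Ratio = 14.2 / 19.8 = 0.71717
d = 30.5 * 0.71717^0.8 = 23.4 cm

23.4


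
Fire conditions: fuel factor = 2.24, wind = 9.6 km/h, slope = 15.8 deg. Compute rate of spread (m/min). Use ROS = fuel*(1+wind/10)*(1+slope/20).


Formula: ROS = fuel * (1 + wind/10) * (1 + slope/20)
Wind factor = 1 + 9.6/10 = 1.96
Slope factor = 1 + 15.8/20 = 1.79
ROS = 2.24 * 1.96 * 1.79 = 7.86 m/min

7.86


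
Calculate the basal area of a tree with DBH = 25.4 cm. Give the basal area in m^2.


Formula: BA = pi * (DBH/2)^2 / 10000  (cm^2 to m^2)
Radius = DBH/2 = 25.4/2 = 12.7 cm
BA = pi * 12.7^2 / 10000
   = 506.7075 cm^2 / 10000
   = 0.0507 m^2

0.0507


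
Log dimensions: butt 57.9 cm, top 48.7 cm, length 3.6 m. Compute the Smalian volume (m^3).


Smalian: V = (A1 + A2)/2 * L,  A = pi*(D/200)^2
A1 = pi*(57.9/200)^2 = 0.263298 m^2
A2 = pi*(48.7/200)^2 = 0.186272 m^2
V = (0.263298+0.186272)/2*3.6 = 0.8092 m^3

0.8092


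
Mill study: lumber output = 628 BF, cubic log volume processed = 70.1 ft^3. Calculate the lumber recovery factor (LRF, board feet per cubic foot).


Formula: LRF = Lumber Output (BF) / Log Input (ft^3)
LRF = 628 BF / 70.1 ft^3
LRF = 8.96 BF/ft^3

8.96


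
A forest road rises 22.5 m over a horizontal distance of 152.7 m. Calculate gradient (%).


Formula: Gradient = rise / run * 100
Gradient = 22.5 / 152.7 * 100 = 14.7%

14.7


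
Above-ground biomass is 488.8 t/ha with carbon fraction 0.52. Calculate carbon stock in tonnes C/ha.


Formula: Carbon Stock = Biomass * Carbon Fraction
C = 488.8 t/ha * 0.52
C = 254.2 t C/ha

254.2


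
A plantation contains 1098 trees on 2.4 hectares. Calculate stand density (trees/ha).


Formula: Stand Density = N_trees / Area_ha
Density = 1098 trees / 2.4 ha
Density = 458 trees/ha

458


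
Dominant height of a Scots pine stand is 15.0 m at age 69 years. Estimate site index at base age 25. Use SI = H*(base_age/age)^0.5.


Formula: SI = H_dom * (base_age / age)^0.5
Age ratio = 25 / 69 = 0.36232
sqrt(age_ratio) = 0.60193
SI = 15.0 * 0.60193 = 9.0 m

9.0


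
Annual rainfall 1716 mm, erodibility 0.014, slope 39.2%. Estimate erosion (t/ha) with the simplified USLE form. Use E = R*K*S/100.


Formula: E = R * K * S / 100  (simplified USLE)
R * K = 1716 * 0.014 = 24.024
E = 24.024 * 39.2 / 100 = 9.42 t/ha

9.42


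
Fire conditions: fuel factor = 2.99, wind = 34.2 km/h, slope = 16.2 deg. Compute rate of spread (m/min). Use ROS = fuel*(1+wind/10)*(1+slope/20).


Formula: ROS = fuel * (1 + wind/10) * (1 + slope/20)
Wind factor = 1 + 34.2/10 = 4.42
Slope factor = 1 + 16.2/20 = 1.81
ROS = 2.99 * 4.42 * 1.81 = 23.92 m/min

23.92


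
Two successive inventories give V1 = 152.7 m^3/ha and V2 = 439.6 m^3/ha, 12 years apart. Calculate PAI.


Formula: PAI = (V_T2 - V_T1) / (T2 - T1)
Volume increment = 439.6 - 152.7 = 286.9 m^3/ha
PAI = 286.9 / 12 = 23.91 m^3/ha/year

23.91


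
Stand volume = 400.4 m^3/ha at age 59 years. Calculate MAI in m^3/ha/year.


Formula: MAI = Total Volume / Stand Age
MAI = 400.4 m^3/ha / 59 years
MAI = 6.79 m^3/ha/year

6.79


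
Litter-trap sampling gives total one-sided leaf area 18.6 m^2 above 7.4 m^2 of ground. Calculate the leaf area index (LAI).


Formula: LAI = total leaf area / ground area  (dimensionless)
LAI = 18.6 m^2 / 7.4 m^2
LAI = 2.51

2.51


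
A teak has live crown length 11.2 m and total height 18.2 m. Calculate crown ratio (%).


Formula: Crown Ratio = (Crown Length / Total Height) * 100
CR = (11.2 m / 18.2 m) * 100
CR = 0.6154 * 100 = 61.5%

61.5


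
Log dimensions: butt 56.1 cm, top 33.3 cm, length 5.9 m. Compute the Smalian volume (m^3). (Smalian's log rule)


Smalian: V = (A1 + A2)/2 * L,  A = pi*(D/200)^2
A1 = pi*(56.1/200)^2 = 0.247181 m^2
A2 = pi*(33.3/200)^2 = 0.087092 m^2
V = (0.247181+0.087092)/2*5.9 = 0.9861 m^3

0.9861


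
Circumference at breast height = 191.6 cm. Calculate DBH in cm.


Formula: DBH = C / pi
DBH = 191.6 / pi
pi = 3.14159...
DBH = 61.0 cm

61.0


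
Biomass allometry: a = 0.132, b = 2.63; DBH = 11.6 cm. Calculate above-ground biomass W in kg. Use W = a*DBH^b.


Formula: W = a * DBH^b  (allometric power law)
DBH^b = 11.6^2.63 = 630.2669
W = 0.132 * 630.2669 = 83.2 kg

83.2


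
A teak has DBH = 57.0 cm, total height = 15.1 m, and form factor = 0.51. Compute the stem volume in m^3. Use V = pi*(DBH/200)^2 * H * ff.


Formula: V = pi * (DBH/200)^2 * H * ff
Radius = DBH/200 = 57.0/200 = 0.285 m
Radius^2 = 0.285^2 = 0.081225 m^2
V = pi * 0.081225 * 15.1 * 0.51
V = 1.965 m^3

1.965


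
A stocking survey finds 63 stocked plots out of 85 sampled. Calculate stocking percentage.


Formula: Stocking % = stocked plots / total plots * 100
Stocking = 63 / 85 * 100
Stocking = 0.7412 * 100 = 74.1%

74.1


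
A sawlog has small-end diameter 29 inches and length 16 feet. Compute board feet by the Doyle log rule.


Doyle: BF = (D - 4)^2 * L / 16
Adjusted diameter = 29 - 4 = 25 in
(D-4)^2 = 25^2 = 625
BF = 625 * 16 / 16 = 625 BF

625


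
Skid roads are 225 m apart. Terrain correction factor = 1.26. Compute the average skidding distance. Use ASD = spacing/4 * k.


Formula: ASD = (spacing / 4) * correction
Uncorrected distance = spacing / 4 = 225 / 4 = 56.25 m
ASD = 56.25 * 1.26 = 71 m

71


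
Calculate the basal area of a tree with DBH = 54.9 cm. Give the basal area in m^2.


Formula: BA = pi * (DBH/2)^2 / 10000  (cm^2 to m^2)
Radius = DBH/2 = 54.9/2 = 27.45 cm
BA = pi * 27.45^2 / 10000
   = 2367.1979 cm^2 / 10000
   = 0.2367 m^2

0.2367


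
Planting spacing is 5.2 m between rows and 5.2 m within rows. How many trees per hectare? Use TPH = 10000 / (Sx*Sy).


Formula: TPH = 10000 m^2/ha / (spacing_x * spacing_y)
Area per tree = 5.2 m * 5.2 m = 27.04 m^2
TPH = 10000 / 27.04 = 370 trees/ha

370


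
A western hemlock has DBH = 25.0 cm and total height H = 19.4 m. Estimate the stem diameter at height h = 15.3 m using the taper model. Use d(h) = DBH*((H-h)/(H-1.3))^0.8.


Taper: d(h) = DBH * ((H - h) / (H - 1.3))^0.8
Numerator = H - h = 19.4 - 15.3 = 4.1 m
Denominator = H - 1.3 = 19.4 - 1.3 = 18.1 m
Ratio = 4.1 / 18.1 = 0.22652
d = 25.0 * 0.22652^0.8 = 7.6 cm

7.6


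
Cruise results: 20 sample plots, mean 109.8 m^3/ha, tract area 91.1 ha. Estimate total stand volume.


Formula: Total Volume = Mean Volume per ha * Total Area
Total Volume = 109.8 m^3/ha * 91.1 ha
Total Volume = 10003 m^3

10003


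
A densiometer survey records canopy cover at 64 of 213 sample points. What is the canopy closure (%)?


Formula: Canopy closure = covered points / total points * 100
Closure = 64 / 213 * 100
Closure = 0.3005 * 100 = 30.0%

30.0


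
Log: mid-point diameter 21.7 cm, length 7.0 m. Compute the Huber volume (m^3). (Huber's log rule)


Huber: V = Am * L,  Am = pi*(Dm/200)^2
Am = pi*(21.7/200)^2 = 0.036984 m^2
V = 0.036984*7.0 = 0.2589 m^3

0.2589


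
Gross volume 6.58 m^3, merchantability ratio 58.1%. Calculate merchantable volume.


Formula: MV = V_total * (merchantable_pct / 100)
Merchantable fraction = 58.1% / 100 = 0.581
MV = 6.58 m^3 * 0.581 = 3.823 m^3

3.823


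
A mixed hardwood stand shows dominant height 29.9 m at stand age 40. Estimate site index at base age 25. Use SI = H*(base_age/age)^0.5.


Formula: SI = H_dom * (base_age / age)^0.5
Age ratio = 25 / 40 = 0.625
sqrt(age_ratio) = 0.79057
SI = 29.9 * 0.79057 = 23.6 m

23.6


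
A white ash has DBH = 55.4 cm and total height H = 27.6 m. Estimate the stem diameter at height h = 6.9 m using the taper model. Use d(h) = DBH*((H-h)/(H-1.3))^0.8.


Taper: d(h) = DBH * ((H - h) / (H - 1.3))^0.8
Numerator = H - h = 27.6 - 6.9 = 20.7 m
Denominator = H - 1.3 = 27.6 - 1.3 = 26.3 m
Ratio = 20.7 / 26.3 = 0.78707
d = 55.4 * 0.78707^0.8 = 45.7 cm

45.7


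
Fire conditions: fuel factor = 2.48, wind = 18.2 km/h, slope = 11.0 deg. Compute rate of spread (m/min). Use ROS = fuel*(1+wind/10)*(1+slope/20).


Formula: ROS = fuel * (1 + wind/10) * (1 + slope/20)
Wind factor = 1 + 18.2/10 = 2.82
Slope factor = 1 + 11.0/20 = 1.55
ROS = 2.48 * 2.82 * 1.55 = 10.84 m/min

10.84


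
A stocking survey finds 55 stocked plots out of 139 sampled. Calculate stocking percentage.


Formula: Stocking % = stocked plots / total plots * 100
Stocking = 55 / 139 * 100
Stocking = 0.3957 * 100 = 39.6%

39.6


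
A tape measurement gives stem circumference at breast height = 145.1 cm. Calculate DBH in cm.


Formula: DBH = C / pi
DBH = 145.1 / pi
pi = 3.14159...
DBH = 46.2 cm

46.2


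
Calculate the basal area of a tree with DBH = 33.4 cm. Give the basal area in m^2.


Formula: BA = pi * (DBH/2)^2 / 10000  (cm^2 to m^2)
Radius = DBH/2 = 33.4/2 = 16.7 cm
BA = pi * 16.7^2 / 10000
   = 876.1588 cm^2 / 10000
   = 0.0876 m^2

0.0876


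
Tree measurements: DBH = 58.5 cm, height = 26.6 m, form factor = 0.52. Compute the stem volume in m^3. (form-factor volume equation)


Formula: V = pi * (DBH/200)^2 * H * ff
Radius = DBH/200 = 58.5/200 = 0.2925 m
Radius^2 = 0.2925^2 = 0.08555625 m^2
V = pi * 0.08555625 * 26.6 * 0.52
V = 3.718 m^3

3.718


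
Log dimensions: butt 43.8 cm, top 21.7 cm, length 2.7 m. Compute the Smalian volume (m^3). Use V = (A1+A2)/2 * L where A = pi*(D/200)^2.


Smalian: V = (A1 + A2)/2 * L,  A = pi*(D/200)^2
A1 = pi*(43.8/200)^2 = 0.150674 m^2
A2 = pi*(21.7/200)^2 = 0.036984 m^2
V = (0.150674+0.036984)/2*2.7 = 0.2533 m^3

0.2533


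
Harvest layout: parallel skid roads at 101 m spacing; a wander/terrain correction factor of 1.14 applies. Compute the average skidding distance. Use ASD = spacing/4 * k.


Formula: ASD = (spacing / 4) * correction
Uncorrected distance = spacing / 4 = 101 / 4 = 25.25 m
ASD = 25.25 * 1.14 = 29 m

29


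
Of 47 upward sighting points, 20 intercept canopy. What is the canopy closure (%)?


Formula: Canopy closure = covered points / total points * 100
Closure = 20 / 47 * 100
Closure = 0.4255 * 100 = 42.6%

42.6


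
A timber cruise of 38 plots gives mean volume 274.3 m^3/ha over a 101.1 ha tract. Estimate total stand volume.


Formula: Total Volume = Mean Volume per ha * Total Area
Total Volume = 274.3 m^3/ha * 101.1 ha
Total Volume = 27732 m^3

27732


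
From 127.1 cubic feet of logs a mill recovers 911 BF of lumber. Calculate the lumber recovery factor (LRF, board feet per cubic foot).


Formula: LRF = Lumber Output (BF) / Log Input (ft^3)
LRF = 911 BF / 127.1 ft^3
LRF = 7.17 BF/ft^3

7.17


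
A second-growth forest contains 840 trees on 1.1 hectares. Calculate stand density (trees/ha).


Formula: Stand Density = N_trees / Area_ha
Density = 840 trees / 1.1 ha
Density = 764 trees/ha

764


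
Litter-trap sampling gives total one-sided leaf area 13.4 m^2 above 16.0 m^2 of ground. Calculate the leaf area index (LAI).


Formula: LAI = total leaf area / ground area  (dimensionless)
LAI = 13.4 m^2 / 16.0 m^2
LAI = 0.84

0.84


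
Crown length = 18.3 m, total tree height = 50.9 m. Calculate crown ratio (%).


Formula: Crown Ratio = (Crown Length / Total Height) * 100
CR = (18.3 m / 50.9 m) * 100
CR = 0.3595 * 100 = 36.0%

36.0


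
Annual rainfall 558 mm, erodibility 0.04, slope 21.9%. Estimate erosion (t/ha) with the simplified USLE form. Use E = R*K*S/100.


Formula: E = R * K * S / 100  (simplified USLE)
R * K = 558 * 0.04 = 22.32
E = 22.32 * 21.9 / 100 = 4.89 t/ha

4.89


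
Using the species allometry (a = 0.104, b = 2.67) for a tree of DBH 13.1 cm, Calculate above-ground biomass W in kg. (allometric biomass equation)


Formula: W = a * DBH^b  (allometric power law)
DBH^b = 13.1^2.67 = 961.8655
W = 0.104 * 961.8655 = 100.0 kg

100.0


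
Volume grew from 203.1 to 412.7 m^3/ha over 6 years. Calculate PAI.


Formula: PAI = (V_T2 - V_T1) / (T2 - T1)
Volume increment = 412.7 - 203.1 = 209.6 m^3/ha
PAI = 209.6 / 6 = 34.93 m^3/ha/year

34.93


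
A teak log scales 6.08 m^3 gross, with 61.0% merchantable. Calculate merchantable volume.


Formula: MV = V_total * (merchantable_pct / 100)
Merchantable fraction = 61.0% / 100 = 0.61
MV = 6.08 m^3 * 0.61 = 3.709 m^3

3.709


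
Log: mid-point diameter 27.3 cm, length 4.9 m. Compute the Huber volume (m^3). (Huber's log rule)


Huber: V = Am * L,  Am = pi*(Dm/200)^2
Am = pi*(27.3/200)^2 = 0.058535 m^2
V = 0.058535*4.9 = 0.2868 m^3

0.2868


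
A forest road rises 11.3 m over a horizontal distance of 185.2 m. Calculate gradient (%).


Formula: Gradient = rise / run * 100
Gradient = 11.3 / 185.2 * 100 = 6.1%

6.1


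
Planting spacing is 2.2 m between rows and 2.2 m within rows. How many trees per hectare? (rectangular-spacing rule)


Formula: TPH = 10000 m^2/ha / (spacing_x * spacing_y)
Area per tree = 2.2 m * 2.2 m = 4.84 m^2
TPH = 10000 / 4.84 = 2066 trees/ha

2066


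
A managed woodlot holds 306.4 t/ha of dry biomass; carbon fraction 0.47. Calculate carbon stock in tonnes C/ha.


Formula: Carbon Stock = Biomass * Carbon Fraction
C = 306.4 t/ha * 0.47
C = 144.0 t C/ha

144.0


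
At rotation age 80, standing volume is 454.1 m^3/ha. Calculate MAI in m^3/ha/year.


Formula: MAI = Total Volume / Stand Age
MAI = 454.1 m^3/ha / 80 years
MAI = 5.68 m^3/ha/year

5.68


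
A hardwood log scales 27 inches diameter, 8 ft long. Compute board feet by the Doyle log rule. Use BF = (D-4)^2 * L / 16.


Doyle: BF = (D - 4)^2 * L / 16
Adjusted diameter = 27 - 4 = 23 in
(D-4)^2 = 23^2 = 529
BF = 529 * 8 / 16 = 265 BF

265


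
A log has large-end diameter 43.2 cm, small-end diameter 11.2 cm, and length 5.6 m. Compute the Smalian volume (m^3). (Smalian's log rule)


Smalian: V = (A1 + A2)/2 * L,  A = pi*(D/200)^2
A1 = pi*(43.2/200)^2 = 0.146574 m^2
A2 = pi*(11.2/200)^2 = 0.009852 m^2
V = (0.146574+0.009852)/2*5.6 = 0.438 m^3

0.438


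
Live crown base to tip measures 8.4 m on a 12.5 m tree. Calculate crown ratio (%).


Formula: Crown Ratio = (Crown Length / Total Height) * 100
CR = (8.4 m / 12.5 m) * 100
CR = 0.672 * 100 = 67.2%

67.2


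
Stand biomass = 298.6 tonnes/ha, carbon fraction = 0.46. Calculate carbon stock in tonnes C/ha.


Formula: Carbon Stock = Biomass * Carbon Fraction
C = 298.6 t/ha * 0.46
C = 137.4 t C/ha

137.4


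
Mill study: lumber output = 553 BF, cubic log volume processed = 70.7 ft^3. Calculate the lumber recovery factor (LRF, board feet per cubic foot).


Formula: LRF = Lumber Output (BF) / Log Input (ft^3)
LRF = 553 BF / 70.7 ft^3
LRF = 7.82 BF/ft^3

7.82


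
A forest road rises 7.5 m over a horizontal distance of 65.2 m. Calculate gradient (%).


Formula: Gradient = rise / run * 100
Gradient = 7.5 / 65.2 * 100 = 11.5%

11.5


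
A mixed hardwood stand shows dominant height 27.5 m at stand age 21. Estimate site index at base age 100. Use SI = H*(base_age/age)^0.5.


Formula: SI = H_dom * (base_age / age)^0.5
Age ratio = 100 / 21 = 4.7619
sqrt(age_ratio) = 2.18218
SI = 27.5 * 2.18218 = 60.0 m

60.0


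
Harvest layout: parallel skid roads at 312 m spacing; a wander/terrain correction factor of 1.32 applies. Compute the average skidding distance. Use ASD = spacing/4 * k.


Formula: ASD = (spacing / 4) * correction
Uncorrected distance = spacing / 4 = 312 / 4 = 78 m
ASD = 78 * 1.32 = 103 m

103


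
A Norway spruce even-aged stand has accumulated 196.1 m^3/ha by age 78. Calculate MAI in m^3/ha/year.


Formula: MAI = Total Volume / Stand Age
MAI = 196.1 m^3/ha / 78 years
MAI = 2.51 m^3/ha/year

2.51


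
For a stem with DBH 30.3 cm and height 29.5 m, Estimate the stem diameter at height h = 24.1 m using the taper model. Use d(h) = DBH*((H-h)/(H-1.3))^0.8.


Taper: d(h) = DBH * ((H - h) / (H - 1.3))^0.8
Numerator = H - h = 29.5 - 24.1 = 5.4 m
Denominator = H - 1.3 = 29.5 - 1.3 = 28.2 m
Ratio = 5.4 / 28.2 = 0.19149
d = 30.3 * 0.19149^0.8 = 8.1 cm

8.1


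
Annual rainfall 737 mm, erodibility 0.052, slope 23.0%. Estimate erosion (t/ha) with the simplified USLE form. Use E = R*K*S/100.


Formula: E = R * K * S / 100  (simplified USLE)
R * K = 737 * 0.052 = 38.324
E = 38.324 * 23.0 / 100 = 8.81 t/ha

8.81


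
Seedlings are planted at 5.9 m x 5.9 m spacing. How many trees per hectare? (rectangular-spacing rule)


Formula: TPH = 10000 m^2/ha / (spacing_x * spacing_y)
Area per tree = 5.9 m * 5.9 m = 34.81 m^2
TPH = 10000 / 34.81 = 287 trees/ha

287


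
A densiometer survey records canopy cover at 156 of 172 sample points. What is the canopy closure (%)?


Formula: Canopy closure = covered points / total points * 100
Closure = 156 / 172 * 100
Closure = 0.907 * 100 = 90.7%

90.7


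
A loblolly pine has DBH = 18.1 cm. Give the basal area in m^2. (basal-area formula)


Formula: BA = pi * (DBH/2)^2 / 10000  (cm^2 to m^2)
Radius = DBH/2 = 18.1/2 = 9.05 cm
BA = pi * 9.05^2 / 10000
   = 257.3043 cm^2 / 10000
   = 0.0257 m^2

0.0257


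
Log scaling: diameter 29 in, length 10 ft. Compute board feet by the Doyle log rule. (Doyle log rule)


Doyle: BF = (D - 4)^2 * L / 16
Adjusted diameter = 29 - 4 = 25 in
(D-4)^2 = 25^2 = 625
BF = 625 * 10 / 16 = 391 BF

391


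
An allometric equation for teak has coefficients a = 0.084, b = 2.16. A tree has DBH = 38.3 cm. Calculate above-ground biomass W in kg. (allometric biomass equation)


Formula: W = a * DBH^b  (allometric power law)
DBH^b = 38.3^2.16 = 2628.5083
W = 0.084 * 2628.5083 = 220.8 kg

220.8


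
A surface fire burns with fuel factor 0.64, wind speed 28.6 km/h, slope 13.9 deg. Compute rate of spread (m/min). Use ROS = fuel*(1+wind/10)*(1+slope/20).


Formula: ROS = fuel * (1 + wind/10) * (1 + slope/20)
Wind factor = 1 + 28.6/10 = 3.86
Slope factor = 1 + 13.9/20 = 1.695
ROS = 0.64 * 3.86 * 1.695 = 4.19 m/min

4.19


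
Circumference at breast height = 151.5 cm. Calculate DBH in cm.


Formula: DBH = C / pi
DBH = 151.5 / pi
pi = 3.14159...
DBH = 48.2 cm

48.2


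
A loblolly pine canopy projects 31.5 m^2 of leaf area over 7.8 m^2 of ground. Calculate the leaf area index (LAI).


Formula: LAI = total leaf area / ground area  (dimensionless)
LAI = 31.5 m^2 / 7.8 m^2
LAI = 4.04

4.04


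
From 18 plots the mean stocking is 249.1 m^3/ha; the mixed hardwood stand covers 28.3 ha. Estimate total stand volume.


Formula: Total Volume = Mean Volume per ha * Total Area
Total Volume = 249.1 m^3/ha * 28.3 ha
Total Volume = 7050 m^3

7050


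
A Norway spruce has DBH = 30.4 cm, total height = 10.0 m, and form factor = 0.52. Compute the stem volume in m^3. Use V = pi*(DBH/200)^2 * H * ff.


Formula: V = pi * (DBH/200)^2 * H * ff
Radius = DBH/200 = 30.4/200 = 0.152 m
Radius^2 = 0.152^2 = 0.023104 m^2
V = pi * 0.023104 * 10.0 * 0.52
V = 0.377 m^3

0.377


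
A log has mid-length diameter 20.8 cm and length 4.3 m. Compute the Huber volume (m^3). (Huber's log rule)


Huber: V = Am * L,  Am = pi*(Dm/200)^2
Am = pi*(20.8/200)^2 = 0.033979 m^2
V = 0.033979*4.3 = 0.1461 m^3

0.1461


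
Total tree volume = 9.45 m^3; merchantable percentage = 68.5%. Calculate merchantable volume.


Formula: MV = V_total * (merchantable_pct / 100)
Merchantable fraction = 68.5% / 100 = 0.685
MV = 9.45 m^3 * 0.685 = 6.473 m^3

6.473


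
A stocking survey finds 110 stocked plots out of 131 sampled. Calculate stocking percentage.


Formula: Stocking % = stocked plots / total plots * 100
Stocking = 110 / 131 * 100
Stocking = 0.8397 * 100 = 84.0%

84.0


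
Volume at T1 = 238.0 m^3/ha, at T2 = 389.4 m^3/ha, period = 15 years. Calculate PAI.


Formula: PAI = (V_T2 - V_T1) / (T2 - T1)
Volume increment = 389.4 - 238.0 = 151.4 m^3/ha
PAI = 151.4 / 15 = 10.09 m^3/ha/year

10.09


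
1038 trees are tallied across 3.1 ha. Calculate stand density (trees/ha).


Formula: Stand Density = N_trees / Area_ha
Density = 1038 trees / 3.1 ha
Density = 335 trees/ha

335


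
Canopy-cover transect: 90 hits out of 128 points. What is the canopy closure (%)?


Formula: Canopy closure = covered points / total points * 100
Closure = 90 / 128 * 100
Closure = 0.7031 * 100 = 70.3%

70.3


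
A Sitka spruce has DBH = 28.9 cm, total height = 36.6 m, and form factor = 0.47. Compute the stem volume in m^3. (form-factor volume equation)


Formula: V = pi * (DBH/200)^2 * H * ff
Radius = DBH/200 = 28.9/200 = 0.1445 m
Radius^2 = 0.1445^2 = 0.02088025 m^2
V = pi * 0.02088025 * 36.6 * 0.47
V = 1.128 m^3

1.128


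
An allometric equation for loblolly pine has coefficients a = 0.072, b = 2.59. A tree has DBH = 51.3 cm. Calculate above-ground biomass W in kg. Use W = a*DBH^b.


Formula: W = a * DBH^b  (allometric power law)
DBH^b = 51.3^2.59 = 26866.0597
W = 0.072 * 26866.0597 = 1934.4 kg

1934.4


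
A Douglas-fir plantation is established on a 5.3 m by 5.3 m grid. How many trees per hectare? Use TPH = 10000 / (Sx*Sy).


Formula: TPH = 10000 m^2/ha / (spacing_x * spacing_y)
Area per tree = 5.3 m * 5.3 m = 28.09 m^2
TPH = 10000 / 28.09 = 356 trees/ha

356


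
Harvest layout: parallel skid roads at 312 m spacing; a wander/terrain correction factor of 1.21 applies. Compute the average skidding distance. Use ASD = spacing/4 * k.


Formula: ASD = (spacing / 4) * correction
Uncorrected distance = spacing / 4 = 312 / 4 = 78 m
ASD = 78 * 1.21 = 94 m

94


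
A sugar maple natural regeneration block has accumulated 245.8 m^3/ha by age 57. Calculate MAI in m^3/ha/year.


Formula: MAI = Total Volume / Stand Age
MAI = 245.8 m^3/ha / 57 years
MAI = 4.31 m^3/ha/year

4.31


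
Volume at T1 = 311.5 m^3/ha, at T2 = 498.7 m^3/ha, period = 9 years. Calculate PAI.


Formula: PAI = (V_T2 - V_T1) / (T2 - T1)
Volume increment = 498.7 - 311.5 = 187.2 m^3/ha
PAI = 187.2 / 9 = 20.8 m^3/ha/year

20.8


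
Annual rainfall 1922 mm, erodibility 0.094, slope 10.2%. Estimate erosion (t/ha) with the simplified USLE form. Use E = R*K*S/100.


Formula: E = R * K * S / 100  (simplified USLE)
R * K = 1922 * 0.094 = 180.668
E = 180.668 * 10.2 / 100 = 18.43 t/ha

18.43


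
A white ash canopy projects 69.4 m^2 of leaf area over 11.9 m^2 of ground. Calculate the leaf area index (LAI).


Formula: LAI = total leaf area / ground area  (dimensionless)
LAI = 69.4 m^2 / 11.9 m^2
LAI = 5.83

5.83


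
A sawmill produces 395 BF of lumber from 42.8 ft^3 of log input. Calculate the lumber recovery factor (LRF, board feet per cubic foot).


Formula: LRF = Lumber Output (BF) / Log Input (ft^3)
LRF = 395 BF / 42.8 ft^3
LRF = 9.23 BF/ft^3

9.23


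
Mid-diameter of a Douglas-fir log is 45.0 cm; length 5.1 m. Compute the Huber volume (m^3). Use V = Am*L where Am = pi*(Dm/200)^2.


Huber: V = Am * L,  Am = pi*(Dm/200)^2
Am = pi*(45.0/200)^2 = 0.159043 m^2
V = 0.159043*5.1 = 0.8111 m^3

0.8111


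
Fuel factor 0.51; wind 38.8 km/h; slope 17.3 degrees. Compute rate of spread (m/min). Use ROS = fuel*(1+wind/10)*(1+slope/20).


Formula: ROS = fuel * (1 + wind/10) * (1 + slope/20)
Wind factor = 1 + 38.8/10 = 4.88
Slope factor = 1 + 17.3/20 = 1.865
ROS = 0.51 * 4.88 * 1.865 = 4.64 m/min

4.64


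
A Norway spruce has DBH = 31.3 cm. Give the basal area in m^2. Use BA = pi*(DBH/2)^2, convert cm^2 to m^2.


Formula: BA = pi * (DBH/2)^2 / 10000  (cm^2 to m^2)
Radius = DBH/2 = 31.3/2 = 15.65 cm
BA = pi * 15.65^2 / 10000
   = 769.4467 cm^2 / 10000
   = 0.0769 m^2

0.0769


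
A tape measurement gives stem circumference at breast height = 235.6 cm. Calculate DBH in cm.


Formula: DBH = C / pi
DBH = 235.6 / pi
pi = 3.14159...
DBH = 75.0 cm

75.0


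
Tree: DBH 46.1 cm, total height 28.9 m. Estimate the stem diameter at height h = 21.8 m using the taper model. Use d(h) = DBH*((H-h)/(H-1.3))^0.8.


Taper: d(h) = DBH * ((H - h) / (H - 1.3))^0.8
Numerator = H - h = 28.9 - 21.8 = 7.1 m
Denominator = H - 1.3 = 28.9 - 1.3 = 27.6 m
Ratio = 7.1 / 27.6 = 0.25725
d = 46.1 * 0.25725^0.8 = 15.6 cm

15.6


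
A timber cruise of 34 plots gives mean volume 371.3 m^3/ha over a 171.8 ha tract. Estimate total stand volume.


Formula: Total Volume = Mean Volume per ha * Total Area
Total Volume = 371.3 m^3/ha * 171.8 ha
Total Volume = 63789 m^3

63789


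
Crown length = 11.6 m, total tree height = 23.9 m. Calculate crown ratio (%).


Formula: Crown Ratio = (Crown Length / Total Height) * 100
CR = (11.6 m / 23.9 m) * 100
CR = 0.4854 * 100 = 48.5%

48.5


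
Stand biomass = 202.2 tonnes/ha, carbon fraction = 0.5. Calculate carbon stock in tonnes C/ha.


Formula: Carbon Stock = Biomass * Carbon Fraction
C = 202.2 t/ha * 0.5
C = 101.1 t C/ha

101.1


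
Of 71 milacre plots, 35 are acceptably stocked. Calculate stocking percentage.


Formula: Stocking % = stocked plots / total plots * 100
Stocking = 35 / 71 * 100
Stocking = 0.493 * 100 = 49.3%

49.3


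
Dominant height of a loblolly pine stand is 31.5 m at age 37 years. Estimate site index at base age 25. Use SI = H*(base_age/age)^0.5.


Formula: SI = H_dom * (base_age / age)^0.5
Age ratio = 25 / 37 = 0.67568
sqrt(age_ratio) = 0.82199
SI = 31.5 * 0.82199 = 25.9 m

25.9


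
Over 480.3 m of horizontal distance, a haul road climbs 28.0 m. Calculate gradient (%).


Formula: Gradient = rise / run * 100
Gradient = 28.0 / 480.3 * 100 = 5.8%

5.8


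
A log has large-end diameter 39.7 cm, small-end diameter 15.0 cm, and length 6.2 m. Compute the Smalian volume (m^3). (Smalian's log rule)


Smalian: V = (A1 + A2)/2 * L,  A = pi*(D/200)^2
A1 = pi*(39.7/200)^2 = 0.123786 m^2
A2 = pi*(15.0/200)^2 = 0.017671 m^2
V = (0.123786+0.017671)/2*6.2 = 0.4385 m^3

0.4385


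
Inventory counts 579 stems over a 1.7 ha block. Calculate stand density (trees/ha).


Formula: Stand Density = N_trees / Area_ha
Density = 579 trees / 1.7 ha
Density = 341 trees/ha

341


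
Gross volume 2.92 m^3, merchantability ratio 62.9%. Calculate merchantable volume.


Formula: MV = V_total * (merchantable_pct / 100)
Merchantable fraction = 62.9% / 100 = 0.629
MV = 2.92 m^3 * 0.629 = 1.837 m^3

1.837


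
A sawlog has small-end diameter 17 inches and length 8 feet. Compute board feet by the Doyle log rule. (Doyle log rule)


Doyle: BF = (D - 4)^2 * L / 16
Adjusted diameter = 17 - 4 = 13 in
(D-4)^2 = 13^2 = 169
BF = 169 * 8 / 16 = 85 BF

85
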